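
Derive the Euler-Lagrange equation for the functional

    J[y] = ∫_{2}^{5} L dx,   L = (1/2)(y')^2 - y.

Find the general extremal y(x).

The Lagrangian is L = (1/2)(y')^2 - y.
∂L/∂y = -1.
∂L/∂y' = y'.
The Euler-Lagrange equation d/dx(∂L/∂y') − ∂L/∂y = 0 becomes:
    y'' + 1 = 0
General solution: y(x) = -x^2/2 + A x + B, where A and B are arbitrary constants fixed by the endpoint conditions.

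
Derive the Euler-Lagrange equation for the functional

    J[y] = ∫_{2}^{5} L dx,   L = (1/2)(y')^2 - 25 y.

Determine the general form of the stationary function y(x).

The Lagrangian is L = (1/2)(y')^2 - 25 y.
∂L/∂y = -25.
∂L/∂y' = y'.
The Euler-Lagrange equation d/dx(∂L/∂y') − ∂L/∂y = 0 becomes:
    y'' + 25 = 0
General solution: y(x) = -(25/2) x^2 + A x + B, where A and B are arbitrary constants fixed by the endpoint conditions.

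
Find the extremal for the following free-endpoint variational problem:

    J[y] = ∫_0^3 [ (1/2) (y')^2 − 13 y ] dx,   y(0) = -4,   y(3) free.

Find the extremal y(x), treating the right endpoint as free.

The Lagrangian L = (1/2) (y')^2 − 13 y gives
    ∂L/∂y = −13,   ∂L/∂y' = y'.
Euler-Lagrange: d/dx(y') − (−13) = 0, i.e. y'' + 13 = 0, so
    y(x) = −(13/2) x^2 + C1 x + C2.
Fixed left endpoint y(0) = -4 ⇒ C2 = -4.
The right endpoint x = 3 is free, so the natural (transversality) condition is ∂L/∂y' |_{x=3} = 0, i.e. y'(3) = 0.
Compute y'(x) = −13 x + C1, so y'(3) = −39 + C1 = 0 ⇒ C1 = 39.
Therefore the extremal is
    y(x) = −(13/2) x^2 + 39 x − 4.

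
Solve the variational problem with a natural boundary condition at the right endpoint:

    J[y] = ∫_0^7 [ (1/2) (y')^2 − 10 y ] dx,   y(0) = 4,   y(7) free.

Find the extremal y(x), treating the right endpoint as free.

The Lagrangian L = (1/2) (y')^2 − 10 y gives
    ∂L/∂y = −10,   ∂L/∂y' = y'.
Euler-Lagrange: d/dx(y') − (−10) = 0, i.e. y'' + 10 = 0, so
    y(x) = −(10/2) x^2 + C1 x + C2.
Fixed left endpoint y(0) = 4 ⇒ C2 = 4.
The right endpoint x = 7 is free, so the natural (transversality) condition is ∂L/∂y' |_{x=7} = 0, i.e. y'(7) = 0.
Compute y'(x) = −10 x + C1, so y'(7) = −70 + C1 = 0 ⇒ C1 = 70.
Therefore the extremal is
    y(x) = −5 x^2 + 70 x + 4.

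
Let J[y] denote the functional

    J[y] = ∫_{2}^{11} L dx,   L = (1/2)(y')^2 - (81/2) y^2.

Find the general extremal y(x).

The Lagrangian is L = (1/2)(y')^2 - (81/2) y^2.
∂L/∂y = -81y.
∂L/∂y' = y'.
The Euler-Lagrange equation d/dx(∂L/∂y') − ∂L/∂y = 0 becomes:
    y'' + 81 y = 0
General solution: y(x) = A sin(9x) + B cos(9x), where A and B are arbitrary constants fixed by the endpoint conditions.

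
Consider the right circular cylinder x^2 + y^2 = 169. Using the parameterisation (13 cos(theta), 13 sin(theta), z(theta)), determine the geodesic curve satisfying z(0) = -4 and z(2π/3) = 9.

Parameterise the cylinder of radius R = 13 as
    r(θ) = (13 cos θ, 13 sin θ, z(θ)).
The arc-length element is
    ds = sqrt(169 + (dz/dθ)^2) dθ,
so the Lagrangian is L = sqrt(169 + z'^2).
L depends on z' only, not on z or θ, so ∂L/∂z = 0 and
    ∂L/∂z' = z' / sqrt(169 + z'^2).
The Euler-Lagrange equation gives
    d/dθ( z' / sqrt(169 + z'^2) ) = 0,
so z' is constant. Integrating once:
    z(θ) = a θ + b,
a helix on the cylinder (a straight line when the cylinder is unrolled). The constants a, b are determined by the endpoint conditions.
With endpoint conditions z(0) = -4 and z(2π/3) = 9: from z(0) = b we get b = -4, and a·2π/3 + -4 = 9 gives a = 39/(2π), so
    z(θ) = (39/(2π)) θ − 4.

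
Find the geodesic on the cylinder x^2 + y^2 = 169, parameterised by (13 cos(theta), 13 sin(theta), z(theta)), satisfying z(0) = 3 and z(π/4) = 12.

Parameterise the cylinder of radius R = 13 as
    r(θ) = (13 cos θ, 13 sin θ, z(θ)).
The arc-length element is
    ds = sqrt(169 + (dz/dθ)^2) dθ,
so the Lagrangian is L = sqrt(169 + z'^2).
L depends on z' only, not on z or θ, so ∂L/∂z = 0 and
    ∂L/∂z' = z' / sqrt(169 + z'^2).
The Euler-Lagrange equation gives
    d/dθ( z' / sqrt(169 + z'^2) ) = 0,
so z' is constant. Integrating once:
    z(θ) = a θ + b,
a helix on the cylinder (a straight line when the cylinder is unrolled). The constants a, b are determined by the endpoint conditions.
With endpoint conditions z(0) = 3 and z(π/4) = 12: from z(0) = b we get b = 3, and a·π/4 + 3 = 12 gives a = 36/π, so
    z(θ) = (36/π) θ + 3.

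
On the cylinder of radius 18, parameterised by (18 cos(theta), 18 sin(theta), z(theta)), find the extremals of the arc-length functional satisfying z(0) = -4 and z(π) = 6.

Parameterise the cylinder of radius R = 18 as
    r(θ) = (18 cos θ, 18 sin θ, z(θ)).
The arc-length element is
    ds = sqrt(324 + (dz/dθ)^2) dθ,
so the Lagrangian is L = sqrt(324 + z'^2).
L depends on z' only, not on z or θ, so ∂L/∂z = 0 and
    ∂L/∂z' = z' / sqrt(324 + z'^2).
The Euler-Lagrange equation gives
    d/dθ( z' / sqrt(324 + z'^2) ) = 0,
so z' is constant. Integrating once:
    z(θ) = a θ + b,
a helix on the cylinder (a straight line when the cylinder is unrolled). The constants a, b are determined by the endpoint conditions.
With endpoint conditions z(0) = -4 and z(π) = 6: from z(0) = b we get b = -4, and a·π + -4 = 6 gives a = 10/π, so
    z(θ) = (10/π) θ − 4.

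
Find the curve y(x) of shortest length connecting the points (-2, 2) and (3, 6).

Arc-length functional: J[y] = ∫ sqrt(1 + (y')^2) dx.
Lagrangian L = sqrt(1 + (y')^2) has no explicit y dependence, so ∂L/∂y = 0 and the Euler-Lagrange equation gives
    d/dx( y' / sqrt(1 + (y')^2) ) = 0  ⇒  y' / sqrt(1 + (y')^2) = const.
Hence y' is constant, so y(x) is affine.
Fitting the endpoints (-2, 2) and (3, 6):
    slope m = (6 − 2) / (3 − (-2)) = 4/5,
    intercept c = 2 − m·(-2) = 18/5.
Extremal: y(x) = (4/5) x + 18/5.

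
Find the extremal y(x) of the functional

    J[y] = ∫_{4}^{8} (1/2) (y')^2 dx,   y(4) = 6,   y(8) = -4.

The Lagrangian is L = (1/2) (y')^2.
Compute ∂L/∂y = 0, ∂L/∂y' = y'.
The Euler-Lagrange equation d/dx(∂L/∂y') − ∂L/∂y = 0 reduces to
    y'' = 0.
Its general solution is
    y(x) = A x + B,
with A, B fixed by the endpoint conditions.
Applying the endpoint conditions y(4) = 6 and y(8) = -4: solve A·4 + B = 6 and A·8 + B = -4. Subtracting gives A(8 − 4) = -4 − 6, so A = -5/2, and B = 6 − A·4 = 16. Therefore
    y(x) = (-5/2) x + 16.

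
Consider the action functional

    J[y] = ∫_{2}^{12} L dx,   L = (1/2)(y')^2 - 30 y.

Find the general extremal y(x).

The Lagrangian is L = (1/2)(y')^2 - 30 y.
∂L/∂y = -30.
∂L/∂y' = y'.
The Euler-Lagrange equation d/dx(∂L/∂y') − ∂L/∂y = 0 becomes:
    y'' + 30 = 0
General solution: y(x) = -15 x^2 + A x + B, where A and B are arbitrary constants fixed by the endpoint conditions.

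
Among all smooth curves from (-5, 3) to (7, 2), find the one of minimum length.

Arc-length functional: J[y] = ∫ sqrt(1 + (y')^2) dx.
Lagrangian L = sqrt(1 + (y')^2) has no explicit y dependence, so ∂L/∂y = 0 and the Euler-Lagrange equation gives
    d/dx( y' / sqrt(1 + (y')^2) ) = 0  ⇒  y' / sqrt(1 + (y')^2) = const.
Hence y' is constant, so y(x) is affine.
Fitting the endpoints (-5, 3) and (7, 2):
    slope m = (2 − 3) / (7 − (-5)) = -1/12,
    intercept c = 3 − m·(-5) = 31/12.
Extremal: y(x) = (-1/12) x + 31/12.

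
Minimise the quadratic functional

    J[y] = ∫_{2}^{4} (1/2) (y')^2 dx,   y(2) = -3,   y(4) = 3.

The Lagrangian is L = (1/2) (y')^2.
Compute ∂L/∂y = 0, ∂L/∂y' = y'.
The Euler-Lagrange equation d/dx(∂L/∂y') − ∂L/∂y = 0 reduces to
    y'' = 0.
Its general solution is
    y(x) = A x + B,
with A, B fixed by the endpoint conditions.
Applying the endpoint conditions y(2) = -3 and y(4) = 3: solve A·2 + B = -3 and A·4 + B = 3. Subtracting gives A(4 − 2) = 3 − -3, so A = 3, and B = -3 − A·2 = -9. Therefore
    y(x) = 3 x - 9.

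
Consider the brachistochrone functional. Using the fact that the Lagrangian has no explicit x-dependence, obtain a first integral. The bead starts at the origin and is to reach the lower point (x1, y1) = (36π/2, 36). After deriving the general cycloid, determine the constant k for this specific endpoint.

The Lagrangian L = sqrt((1 + y'^2) / y) has no explicit x dependence, so the Beltrami identity applies:
    L − y' ∂L/∂y' = C.
Compute ∂L/∂y' = y' / sqrt(y (1 + y'^2)).
Substitute:
    sqrt((1 + y'^2)/y) − y'·y' / sqrt(y (1 + y'^2))
    = (1 + y'^2) / sqrt(y (1 + y'^2)) − y'^2 / sqrt(y (1 + y'^2))
    = 1 / sqrt(y (1 + y'^2)) = C.
Squaring and rearranging gives the first integral
    y (1 + y'^2) = 1/C^2 =: k   (constant).
Solving this first-order ODE by the substitution
    y = (k/2)(1 − cos θ)
yields the cycloid parameterisation
    x(θ) = (k/2)(θ − sin θ),   y(θ) = (k/2)(1 − cos θ).
The constant k is fixed by the endpoint condition.
Now fit the given lower endpoint (x1, y1) = (36π/2, 36). At the bottom of the first arch (θ = π), the parametric equations give
    y(π) = (k/2)(1 − cos π) = k,
    x(π) = (k/2)(π − sin π) = kπ/2.
Matching y(π) = 36 gives k = 36, consistent with x(π) = 36π/2. Therefore the specific cycloid is
    x(θ) = (36/2)(θ − sin θ),   y(θ) = (36/2)(1 − cos θ).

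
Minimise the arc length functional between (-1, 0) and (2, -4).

Arc-length functional: J[y] = ∫ sqrt(1 + (y')^2) dx.
Lagrangian L = sqrt(1 + (y')^2) has no explicit y dependence, so ∂L/∂y = 0 and the Euler-Lagrange equation gives
    d/dx( y' / sqrt(1 + (y')^2) ) = 0  ⇒  y' / sqrt(1 + (y')^2) = const.
Hence y' is constant, so y(x) is affine.
Fitting the endpoints (-1, 0) and (2, -4):
    slope m = ((-4) − 0) / (2 − (-1)) = -4/3,
    intercept c = 0 − m·(-1) = -4/3.
Extremal: y(x) = (-4/3) x - 4/3.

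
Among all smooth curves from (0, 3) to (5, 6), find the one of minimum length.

Arc-length functional: J[y] = ∫ sqrt(1 + (y')^2) dx.
Lagrangian L = sqrt(1 + (y')^2) has no explicit y dependence, so ∂L/∂y = 0 and the Euler-Lagrange equation gives
    d/dx( y' / sqrt(1 + (y')^2) ) = 0  ⇒  y' / sqrt(1 + (y')^2) = const.
Hence y' is constant, so y(x) is affine.
Fitting the endpoints (0, 3) and (5, 6):
    slope m = (6 − 3) / (5 − 0) = 3/5,
    intercept c = 3 − m·0 = 3.
Extremal: y(x) = (3/5) x + 3.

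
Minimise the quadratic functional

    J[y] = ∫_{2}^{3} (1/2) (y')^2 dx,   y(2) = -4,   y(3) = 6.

The Lagrangian is L = (1/2) (y')^2.
Compute ∂L/∂y = 0, ∂L/∂y' = y'.
The Euler-Lagrange equation d/dx(∂L/∂y') − ∂L/∂y = 0 reduces to
    y'' = 0.
Its general solution is
    y(x) = A x + B,
with A, B fixed by the endpoint conditions.
Applying the endpoint conditions y(2) = -4 and y(3) = 6: solve A·2 + B = -4 and A·3 + B = 6. Subtracting gives A(3 − 2) = 6 − -4, so A = 10, and B = -4 − A·2 = -24. Therefore
    y(x) = 10 x - 24.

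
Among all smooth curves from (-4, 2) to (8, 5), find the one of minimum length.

Arc-length functional: J[y] = ∫ sqrt(1 + (y')^2) dx.
Lagrangian L = sqrt(1 + (y')^2) has no explicit y dependence, so ∂L/∂y = 0 and the Euler-Lagrange equation gives
    d/dx( y' / sqrt(1 + (y')^2) ) = 0  ⇒  y' / sqrt(1 + (y')^2) = const.
Hence y' is constant, so y(x) is affine.
Fitting the endpoints (-4, 2) and (8, 5):
    slope m = (5 − 2) / (8 − (-4)) = 1/4,
    intercept c = 2 − m·(-4) = 3.
Extremal: y(x) = (1/4) x + 3.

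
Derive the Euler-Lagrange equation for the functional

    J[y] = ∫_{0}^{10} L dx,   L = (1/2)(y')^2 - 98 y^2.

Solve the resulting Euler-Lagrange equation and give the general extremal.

The Lagrangian is L = (1/2)(y')^2 - 98 y^2.
∂L/∂y = -196y.
∂L/∂y' = y'.
The Euler-Lagrange equation d/dx(∂L/∂y') − ∂L/∂y = 0 becomes:
    y'' + 196 y = 0
General solution: y(x) = A sin(14x) + B cos(14x), where A and B are arbitrary constants fixed by the endpoint conditions.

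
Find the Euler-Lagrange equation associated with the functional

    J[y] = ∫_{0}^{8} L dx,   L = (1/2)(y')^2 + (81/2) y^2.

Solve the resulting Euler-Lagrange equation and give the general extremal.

The Lagrangian is L = (1/2)(y')^2 + (81/2) y^2.
∂L/∂y = 81y.
∂L/∂y' = y'.
The Euler-Lagrange equation d/dx(∂L/∂y') − ∂L/∂y = 0 becomes:
    y'' - 81 y = 0
General solution: y(x) = A e^(9x) + B e^(-9x), where A and B are arbitrary constants fixed by the endpoint conditions.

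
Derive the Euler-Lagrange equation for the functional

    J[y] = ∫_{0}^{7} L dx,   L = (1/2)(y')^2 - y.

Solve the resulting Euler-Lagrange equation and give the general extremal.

The Lagrangian is L = (1/2)(y')^2 - y.
∂L/∂y = -1.
∂L/∂y' = y'.
The Euler-Lagrange equation d/dx(∂L/∂y') − ∂L/∂y = 0 becomes:
    y'' + 1 = 0
General solution: y(x) = -x^2/2 + A x + B, where A and B are arbitrary constants fixed by the endpoint conditions.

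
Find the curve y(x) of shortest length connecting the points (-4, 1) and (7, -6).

Arc-length functional: J[y] = ∫ sqrt(1 + (y')^2) dx.
Lagrangian L = sqrt(1 + (y')^2) has no explicit y dependence, so ∂L/∂y = 0 and the Euler-Lagrange equation gives
    d/dx( y' / sqrt(1 + (y')^2) ) = 0  ⇒  y' / sqrt(1 + (y')^2) = const.
Hence y' is constant, so y(x) is affine.
Fitting the endpoints (-4, 1) and (7, -6):
    slope m = ((-6) − 1) / (7 − (-4)) = -7/11,
    intercept c = 1 − m·(-4) = -17/11.
Extremal: y(x) = (-7/11) x - 17/11.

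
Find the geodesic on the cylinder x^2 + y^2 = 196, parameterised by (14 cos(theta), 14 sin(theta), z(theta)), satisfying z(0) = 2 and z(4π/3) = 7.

Parameterise the cylinder of radius R = 14 as
    r(θ) = (14 cos θ, 14 sin θ, z(θ)).
The arc-length element is
    ds = sqrt(196 + (dz/dθ)^2) dθ,
so the Lagrangian is L = sqrt(196 + z'^2).
L depends on z' only, not on z or θ, so ∂L/∂z = 0 and
    ∂L/∂z' = z' / sqrt(196 + z'^2).
The Euler-Lagrange equation gives
    d/dθ( z' / sqrt(196 + z'^2) ) = 0,
so z' is constant. Integrating once:
    z(θ) = a θ + b,
a helix on the cylinder (a straight line when the cylinder is unrolled). The constants a, b are determined by the endpoint conditions.
With endpoint conditions z(0) = 2 and z(4π/3) = 7: from z(0) = b we get b = 2, and a·4π/3 + 2 = 7 gives a = 15/(4π), so
    z(θ) = (15/(4π)) θ + 2.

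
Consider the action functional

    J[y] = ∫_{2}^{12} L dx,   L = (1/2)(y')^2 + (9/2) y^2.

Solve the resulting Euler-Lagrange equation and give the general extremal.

The Lagrangian is L = (1/2)(y')^2 + (9/2) y^2.
∂L/∂y = 9y.
∂L/∂y' = y'.
The Euler-Lagrange equation d/dx(∂L/∂y') − ∂L/∂y = 0 becomes:
    y'' - 9 y = 0
General solution: y(x) = A e^(3x) + B e^(-3x), where A and B are arbitrary constants fixed by the endpoint conditions.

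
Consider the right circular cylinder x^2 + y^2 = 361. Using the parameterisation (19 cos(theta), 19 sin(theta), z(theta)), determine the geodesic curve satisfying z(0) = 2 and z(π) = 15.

Parameterise the cylinder of radius R = 19 as
    r(θ) = (19 cos θ, 19 sin θ, z(θ)).
The arc-length element is
    ds = sqrt(361 + (dz/dθ)^2) dθ,
so the Lagrangian is L = sqrt(361 + z'^2).
L depends on z' only, not on z or θ, so ∂L/∂z = 0 and
    ∂L/∂z' = z' / sqrt(361 + z'^2).
The Euler-Lagrange equation gives
    d/dθ( z' / sqrt(361 + z'^2) ) = 0,
so z' is constant. Integrating once:
    z(θ) = a θ + b,
a helix on the cylinder (a straight line when the cylinder is unrolled). The constants a, b are determined by the endpoint conditions.
With endpoint conditions z(0) = 2 and z(π) = 15: from z(0) = b we get b = 2, and a·π + 2 = 15 gives a = 13/π, so
    z(θ) = (13/π) θ + 2.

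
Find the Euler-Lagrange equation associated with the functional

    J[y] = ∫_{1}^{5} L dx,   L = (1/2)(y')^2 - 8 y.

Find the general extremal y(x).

The Lagrangian is L = (1/2)(y')^2 - 8 y.
∂L/∂y = -8.
∂L/∂y' = y'.
The Euler-Lagrange equation d/dx(∂L/∂y') − ∂L/∂y = 0 becomes:
    y'' + 8 = 0
General solution: y(x) = -4 x^2 + A x + B, where A and B are arbitrary constants fixed by the endpoint conditions.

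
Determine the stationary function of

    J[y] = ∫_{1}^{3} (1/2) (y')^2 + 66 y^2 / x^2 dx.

The Lagrangian is L = (1/2) (y')^2 + 66 y^2 / x^2.
Compute ∂L/∂y = 132y/x^2, ∂L/∂y' = y'.
The Euler-Lagrange equation d/dx(∂L/∂y') − ∂L/∂y = 0 reduces to
    y'' − 132/x^2 · y = 0  (x > 0).
Its general solution is
    y(x) = A x^12 + B x^(-11),
with A, B fixed by the endpoint conditions.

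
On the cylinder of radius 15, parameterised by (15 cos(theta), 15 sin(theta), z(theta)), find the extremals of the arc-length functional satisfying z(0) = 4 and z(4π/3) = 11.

Parameterise the cylinder of radius R = 15 as
    r(θ) = (15 cos θ, 15 sin θ, z(θ)).
The arc-length element is
    ds = sqrt(225 + (dz/dθ)^2) dθ,
so the Lagrangian is L = sqrt(225 + z'^2).
L depends on z' only, not on z or θ, so ∂L/∂z = 0 and
    ∂L/∂z' = z' / sqrt(225 + z'^2).
The Euler-Lagrange equation gives
    d/dθ( z' / sqrt(225 + z'^2) ) = 0,
so z' is constant. Integrating once:
    z(θ) = a θ + b,
a helix on the cylinder (a straight line when the cylinder is unrolled). The constants a, b are determined by the endpoint conditions.
With endpoint conditions z(0) = 4 and z(4π/3) = 11: from z(0) = b we get b = 4, and a·4π/3 + 4 = 11 gives a = 21/(4π), so
    z(θ) = (21/(4π)) θ + 4.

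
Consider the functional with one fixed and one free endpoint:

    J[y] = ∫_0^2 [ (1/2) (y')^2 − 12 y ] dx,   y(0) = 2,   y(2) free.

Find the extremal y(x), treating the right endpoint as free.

The Lagrangian L = (1/2) (y')^2 − 12 y gives
    ∂L/∂y = −12,   ∂L/∂y' = y'.
Euler-Lagrange: d/dx(y') − (−12) = 0, i.e. y'' + 12 = 0, so
    y(x) = −(12/2) x^2 + C1 x + C2.
Fixed left endpoint y(0) = 2 ⇒ C2 = 2.
The right endpoint x = 2 is free, so the natural (transversality) condition is ∂L/∂y' |_{x=2} = 0, i.e. y'(2) = 0.
Compute y'(x) = −12 x + C1, so y'(2) = −24 + C1 = 0 ⇒ C1 = 24.
Therefore the extremal is
    y(x) = −6 x^2 + 24 x + 2.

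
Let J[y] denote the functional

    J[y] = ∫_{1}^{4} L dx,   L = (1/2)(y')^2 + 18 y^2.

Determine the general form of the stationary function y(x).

The Lagrangian is L = (1/2)(y')^2 + 18 y^2.
∂L/∂y = 36y.
∂L/∂y' = y'.
The Euler-Lagrange equation d/dx(∂L/∂y') − ∂L/∂y = 0 becomes:
    y'' - 36 y = 0
General solution: y(x) = A e^(6x) + B e^(-6x), where A and B are arbitrary constants fixed by the endpoint conditions.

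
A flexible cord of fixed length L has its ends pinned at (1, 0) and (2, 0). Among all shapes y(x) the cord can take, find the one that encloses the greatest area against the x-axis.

Set up the augmented Lagrangian using a multiplier λ for the length constraint:
    F(y, y') = y − λ sqrt(1 + y'^2).
F has no explicit x dependence, so the Beltrami identity yields a first integral
    F − y' ∂F/∂y' = C.
Compute ∂F/∂y' = −λ y' / sqrt(1 + y'^2). Then
    y − λ sqrt(1 + y'^2) + λ y'^2 / sqrt(1 + y'^2) = C
    ⇒  y − λ / sqrt(1 + y'^2) = C.
Solving for y' and integrating gives
    (x − a)^2 + (y − b)^2 = λ^2,
a circular arc of radius λ. The constants a, b are determined by the endpoint conditions y(1) = y(2) = 0, and λ is fixed implicitly by the length constraint
    ∫_{1}^{2} sqrt(1 + y'^2) dx = L.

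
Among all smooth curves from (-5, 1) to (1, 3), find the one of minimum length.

Arc-length functional: J[y] = ∫ sqrt(1 + (y')^2) dx.
Lagrangian L = sqrt(1 + (y')^2) has no explicit y dependence, so ∂L/∂y = 0 and the Euler-Lagrange equation gives
    d/dx( y' / sqrt(1 + (y')^2) ) = 0  ⇒  y' / sqrt(1 + (y')^2) = const.
Hence y' is constant, so y(x) is affine.
Fitting the endpoints (-5, 1) and (1, 3):
    slope m = (3 − 1) / (1 − (-5)) = 1/3,
    intercept c = 1 − m·(-5) = 8/3.
Extremal: y(x) = (1/3) x + 8/3.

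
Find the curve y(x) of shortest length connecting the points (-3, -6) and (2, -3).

Arc-length functional: J[y] = ∫ sqrt(1 + (y')^2) dx.
Lagrangian L = sqrt(1 + (y')^2) has no explicit y dependence, so ∂L/∂y = 0 and the Euler-Lagrange equation gives
    d/dx( y' / sqrt(1 + (y')^2) ) = 0  ⇒  y' / sqrt(1 + (y')^2) = const.
Hence y' is constant, so y(x) is affine.
Fitting the endpoints (-3, -6) and (2, -3):
    slope m = ((-3) − (-6)) / (2 − (-3)) = 3/5,
    intercept c = (-6) − m·(-3) = -21/5.
Extremal: y(x) = (3/5) x - 21/5.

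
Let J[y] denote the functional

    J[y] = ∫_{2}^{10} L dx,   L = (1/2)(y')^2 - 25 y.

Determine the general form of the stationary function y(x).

The Lagrangian is L = (1/2)(y')^2 - 25 y.
∂L/∂y = -25.
∂L/∂y' = y'.
The Euler-Lagrange equation d/dx(∂L/∂y') − ∂L/∂y = 0 becomes:
    y'' + 25 = 0
General solution: y(x) = -(25/2) x^2 + A x + B, where A and B are arbitrary constants fixed by the endpoint conditions.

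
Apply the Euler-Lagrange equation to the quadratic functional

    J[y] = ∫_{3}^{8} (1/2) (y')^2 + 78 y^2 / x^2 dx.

The Lagrangian is L = (1/2) (y')^2 + 78 y^2 / x^2.
Compute ∂L/∂y = 156y/x^2, ∂L/∂y' = y'.
The Euler-Lagrange equation d/dx(∂L/∂y') − ∂L/∂y = 0 reduces to
    y'' − 156/x^2 · y = 0  (x > 0).
Its general solution is
    y(x) = A x^13 + B x^(-12),
with A, B fixed by the endpoint conditions.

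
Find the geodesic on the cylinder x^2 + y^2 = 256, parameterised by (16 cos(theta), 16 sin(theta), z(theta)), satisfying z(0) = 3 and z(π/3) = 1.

Parameterise the cylinder of radius R = 16 as
    r(θ) = (16 cos θ, 16 sin θ, z(θ)).
The arc-length element is
    ds = sqrt(256 + (dz/dθ)^2) dθ,
so the Lagrangian is L = sqrt(256 + z'^2).
L depends on z' only, not on z or θ, so ∂L/∂z = 0 and
    ∂L/∂z' = z' / sqrt(256 + z'^2).
The Euler-Lagrange equation gives
    d/dθ( z' / sqrt(256 + z'^2) ) = 0,
so z' is constant. Integrating once:
    z(θ) = a θ + b,
a helix on the cylinder (a straight line when the cylinder is unrolled). The constants a, b are determined by the endpoint conditions.
With endpoint conditions z(0) = 3 and z(π/3) = 1: from z(0) = b we get b = 3, and a·π/3 + 3 = 1 gives a = -6/π, so
    z(θ) = (-6/π) θ + 3.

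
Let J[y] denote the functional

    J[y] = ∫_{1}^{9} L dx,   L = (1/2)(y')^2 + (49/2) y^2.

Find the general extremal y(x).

The Lagrangian is L = (1/2)(y')^2 + (49/2) y^2.
∂L/∂y = 49y.
∂L/∂y' = y'.
The Euler-Lagrange equation d/dx(∂L/∂y') − ∂L/∂y = 0 becomes:
    y'' - 49 y = 0
General solution: y(x) = A e^(7x) + B e^(-7x), where A and B are arbitrary constants fixed by the endpoint conditions.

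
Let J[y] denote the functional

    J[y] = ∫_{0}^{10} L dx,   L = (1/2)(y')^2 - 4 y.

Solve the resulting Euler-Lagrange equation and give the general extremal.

The Lagrangian is L = (1/2)(y')^2 - 4 y.
∂L/∂y = -4.
∂L/∂y' = y'.
The Euler-Lagrange equation d/dx(∂L/∂y') − ∂L/∂y = 0 becomes:
    y'' + 4 = 0
General solution: y(x) = -2 x^2 + A x + B, where A and B are arbitrary constants fixed by the endpoint conditions.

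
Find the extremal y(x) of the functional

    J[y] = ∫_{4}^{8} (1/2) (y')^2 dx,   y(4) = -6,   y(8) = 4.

The Lagrangian is L = (1/2) (y')^2.
Compute ∂L/∂y = 0, ∂L/∂y' = y'.
The Euler-Lagrange equation d/dx(∂L/∂y') − ∂L/∂y = 0 reduces to
    y'' = 0.
Its general solution is
    y(x) = A x + B,
with A, B fixed by the endpoint conditions.
Applying the endpoint conditions y(4) = -6 and y(8) = 4: solve A·4 + B = -6 and A·8 + B = 4. Subtracting gives A(8 − 4) = 4 − -6, so A = 5/2, and B = -6 − A·4 = -16. Therefore
    y(x) = (5/2) x - 16.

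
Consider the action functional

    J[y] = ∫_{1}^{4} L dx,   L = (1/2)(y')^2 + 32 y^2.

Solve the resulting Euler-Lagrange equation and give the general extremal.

The Lagrangian is L = (1/2)(y')^2 + 32 y^2.
∂L/∂y = 64y.
∂L/∂y' = y'.
The Euler-Lagrange equation d/dx(∂L/∂y') − ∂L/∂y = 0 becomes:
    y'' - 64 y = 0
General solution: y(x) = A e^(8x) + B e^(-8x), where A and B are arbitrary constants fixed by the endpoint conditions.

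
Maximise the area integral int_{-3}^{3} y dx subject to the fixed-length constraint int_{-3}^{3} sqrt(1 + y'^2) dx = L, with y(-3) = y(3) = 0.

Set up the augmented Lagrangian using a multiplier λ for the length constraint:
    F(y, y') = y − λ sqrt(1 + y'^2).
F has no explicit x dependence, so the Beltrami identity yields a first integral
    F − y' ∂F/∂y' = C.
Compute ∂F/∂y' = −λ y' / sqrt(1 + y'^2). Then
    y − λ sqrt(1 + y'^2) + λ y'^2 / sqrt(1 + y'^2) = C
    ⇒  y − λ / sqrt(1 + y'^2) = C.
Solving for y' and integrating gives
    (x − a)^2 + (y − b)^2 = λ^2,
a circular arc of radius λ. The constants a, b are determined by the endpoint conditions y(-3) = y(3) = 0, and λ is fixed implicitly by the length constraint
    ∫_{-3}^{3} sqrt(1 + y'^2) dx = L.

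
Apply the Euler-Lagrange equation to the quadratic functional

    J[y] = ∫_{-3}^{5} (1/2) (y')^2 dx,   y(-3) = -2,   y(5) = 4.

The Lagrangian is L = (1/2) (y')^2.
Compute ∂L/∂y = 0, ∂L/∂y' = y'.
The Euler-Lagrange equation d/dx(∂L/∂y') − ∂L/∂y = 0 reduces to
    y'' = 0.
Its general solution is
    y(x) = A x + B,
with A, B fixed by the endpoint conditions.
Applying the endpoint conditions y(-3) = -2 and y(5) = 4: solve A·-3 + B = -2 and A·5 + B = 4. Subtracting gives A(5 − -3) = 4 − -2, so A = 3/4, and B = -2 − A·-3 = 1/4. Therefore
    y(x) = (3/4) x + 1/4.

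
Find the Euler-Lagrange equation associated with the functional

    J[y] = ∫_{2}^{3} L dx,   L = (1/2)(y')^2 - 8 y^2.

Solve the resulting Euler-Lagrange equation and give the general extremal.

The Lagrangian is L = (1/2)(y')^2 - 8 y^2.
∂L/∂y = -16y.
∂L/∂y' = y'.
The Euler-Lagrange equation d/dx(∂L/∂y') − ∂L/∂y = 0 becomes:
    y'' + 16 y = 0
General solution: y(x) = A sin(4x) + B cos(4x), where A and B are arbitrary constants fixed by the endpoint conditions.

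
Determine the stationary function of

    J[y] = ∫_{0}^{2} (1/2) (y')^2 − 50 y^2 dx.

The Lagrangian is L = (1/2) (y')^2 − 50 y^2.
Compute ∂L/∂y = -100y, ∂L/∂y' = y'.
The Euler-Lagrange equation d/dx(∂L/∂y') − ∂L/∂y = 0 reduces to
    y'' + 100 y = 0.
Its general solution is
    y(x) = A sin(10x) + B cos(10x),
with A, B fixed by the endpoint conditions.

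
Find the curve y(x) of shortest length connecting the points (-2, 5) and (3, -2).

Arc-length functional: J[y] = ∫ sqrt(1 + (y')^2) dx.
Lagrangian L = sqrt(1 + (y')^2) has no explicit y dependence, so ∂L/∂y = 0 and the Euler-Lagrange equation gives
    d/dx( y' / sqrt(1 + (y')^2) ) = 0  ⇒  y' / sqrt(1 + (y')^2) = const.
Hence y' is constant, so y(x) is affine.
Fitting the endpoints (-2, 5) and (3, -2):
    slope m = ((-2) − 5) / (3 − (-2)) = -7/5,
    intercept c = 5 − m·(-2) = 11/5.
Extremal: y(x) = (-7/5) x + 11/5.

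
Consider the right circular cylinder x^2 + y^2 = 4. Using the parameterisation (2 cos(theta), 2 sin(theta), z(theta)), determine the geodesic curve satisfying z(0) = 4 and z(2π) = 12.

Parameterise the cylinder of radius R = 2 as
    r(θ) = (2 cos θ, 2 sin θ, z(θ)).
The arc-length element is
    ds = sqrt(4 + (dz/dθ)^2) dθ,
so the Lagrangian is L = sqrt(4 + z'^2).
L depends on z' only, not on z or θ, so ∂L/∂z = 0 and
    ∂L/∂z' = z' / sqrt(4 + z'^2).
The Euler-Lagrange equation gives
    d/dθ( z' / sqrt(4 + z'^2) ) = 0,
so z' is constant. Integrating once:
    z(θ) = a θ + b,
a helix on the cylinder (a straight line when the cylinder is unrolled). The constants a, b are determined by the endpoint conditions.
With endpoint conditions z(0) = 4 and z(2π) = 12: from z(0) = b we get b = 4, and a·2π + 4 = 12 gives a = 4/π, so
    z(θ) = (4/π) θ + 4.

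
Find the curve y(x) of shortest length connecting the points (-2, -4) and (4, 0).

Arc-length functional: J[y] = ∫ sqrt(1 + (y')^2) dx.
Lagrangian L = sqrt(1 + (y')^2) has no explicit y dependence, so ∂L/∂y = 0 and the Euler-Lagrange equation gives
    d/dx( y' / sqrt(1 + (y')^2) ) = 0  ⇒  y' / sqrt(1 + (y')^2) = const.
Hence y' is constant, so y(x) is affine.
Fitting the endpoints (-2, -4) and (4, 0):
    slope m = (0 − (-4)) / (4 − (-2)) = 2/3,
    intercept c = (-4) − m·(-2) = -8/3.
Extremal: y(x) = (2/3) x - 8/3.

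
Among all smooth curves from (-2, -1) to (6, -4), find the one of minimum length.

Arc-length functional: J[y] = ∫ sqrt(1 + (y')^2) dx.
Lagrangian L = sqrt(1 + (y')^2) has no explicit y dependence, so ∂L/∂y = 0 and the Euler-Lagrange equation gives
    d/dx( y' / sqrt(1 + (y')^2) ) = 0  ⇒  y' / sqrt(1 + (y')^2) = const.
Hence y' is constant, so y(x) is affine.
Fitting the endpoints (-2, -1) and (6, -4):
    slope m = ((-4) − (-1)) / (6 − (-2)) = -3/8,
    intercept c = (-1) − m·(-2) = -7/4.
Extremal: y(x) = (-3/8) x - 7/4.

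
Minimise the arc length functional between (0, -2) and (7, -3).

Arc-length functional: J[y] = ∫ sqrt(1 + (y')^2) dx.
Lagrangian L = sqrt(1 + (y')^2) has no explicit y dependence, so ∂L/∂y = 0 and the Euler-Lagrange equation gives
    d/dx( y' / sqrt(1 + (y')^2) ) = 0  ⇒  y' / sqrt(1 + (y')^2) = const.
Hence y' is constant, so y(x) is affine.
Fitting the endpoints (0, -2) and (7, -3):
    slope m = ((-3) − (-2)) / (7 − 0) = -1/7,
    intercept c = (-2) − m·0 = -2.
Extremal: y(x) = (-1/7) x - 2.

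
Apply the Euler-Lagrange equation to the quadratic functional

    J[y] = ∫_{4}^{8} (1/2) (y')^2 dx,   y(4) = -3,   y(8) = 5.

The Lagrangian is L = (1/2) (y')^2.
Compute ∂L/∂y = 0, ∂L/∂y' = y'.
The Euler-Lagrange equation d/dx(∂L/∂y') − ∂L/∂y = 0 reduces to
    y'' = 0.
Its general solution is
    y(x) = A x + B,
with A, B fixed by the endpoint conditions.
Applying the endpoint conditions y(4) = -3 and y(8) = 5: solve A·4 + B = -3 and A·8 + B = 5. Subtracting gives A(8 − 4) = 5 − -3, so A = 2, and B = -3 − A·4 = -11. Therefore
    y(x) = 2 x - 11.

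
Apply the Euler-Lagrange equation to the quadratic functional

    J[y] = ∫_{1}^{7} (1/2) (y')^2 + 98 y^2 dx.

The Lagrangian is L = (1/2) (y')^2 + 98 y^2.
Compute ∂L/∂y = 196y, ∂L/∂y' = y'.
The Euler-Lagrange equation d/dx(∂L/∂y') − ∂L/∂y = 0 reduces to
    y'' − 196 y = 0.
Its general solution is
    y(x) = A e^(14x) + B e^(−14x),
with A, B fixed by the endpoint conditions.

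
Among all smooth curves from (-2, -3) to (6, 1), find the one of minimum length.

Arc-length functional: J[y] = ∫ sqrt(1 + (y')^2) dx.
Lagrangian L = sqrt(1 + (y')^2) has no explicit y dependence, so ∂L/∂y = 0 and the Euler-Lagrange equation gives
    d/dx( y' / sqrt(1 + (y')^2) ) = 0  ⇒  y' / sqrt(1 + (y')^2) = const.
Hence y' is constant, so y(x) is affine.
Fitting the endpoints (-2, -3) and (6, 1):
    slope m = (1 − (-3)) / (6 − (-2)) = 1/2,
    intercept c = (-3) − m·(-2) = -2.
Extremal: y(x) = (1/2) x - 2.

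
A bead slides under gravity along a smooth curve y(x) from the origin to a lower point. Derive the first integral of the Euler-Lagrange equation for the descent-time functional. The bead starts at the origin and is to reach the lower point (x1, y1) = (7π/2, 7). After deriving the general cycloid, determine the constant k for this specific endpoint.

The Lagrangian L = sqrt((1 + y'^2) / y) has no explicit x dependence, so the Beltrami identity applies:
    L − y' ∂L/∂y' = C.
Compute ∂L/∂y' = y' / sqrt(y (1 + y'^2)).
Substitute:
    sqrt((1 + y'^2)/y) − y'·y' / sqrt(y (1 + y'^2))
    = (1 + y'^2) / sqrt(y (1 + y'^2)) − y'^2 / sqrt(y (1 + y'^2))
    = 1 / sqrt(y (1 + y'^2)) = C.
Squaring and rearranging gives the first integral
    y (1 + y'^2) = 1/C^2 =: k   (constant).
Solving this first-order ODE by the substitution
    y = (k/2)(1 − cos θ)
yields the cycloid parameterisation
    x(θ) = (k/2)(θ − sin θ),   y(θ) = (k/2)(1 − cos θ).
The constant k is fixed by the endpoint condition.
Now fit the given lower endpoint (x1, y1) = (7π/2, 7). At the bottom of the first arch (θ = π), the parametric equations give
    y(π) = (k/2)(1 − cos π) = k,
    x(π) = (k/2)(π − sin π) = kπ/2.
Matching y(π) = 7 gives k = 7, consistent with x(π) = 7π/2. Therefore the specific cycloid is
    x(θ) = (7/2)(θ − sin θ),   y(θ) = (7/2)(1 − cos θ).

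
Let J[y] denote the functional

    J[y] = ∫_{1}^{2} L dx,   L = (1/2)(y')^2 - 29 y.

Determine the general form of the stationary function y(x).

The Lagrangian is L = (1/2)(y')^2 - 29 y.
∂L/∂y = -29.
∂L/∂y' = y'.
The Euler-Lagrange equation d/dx(∂L/∂y') − ∂L/∂y = 0 becomes:
    y'' + 29 = 0
General solution: y(x) = -(29/2) x^2 + A x + B, where A and B are arbitrary constants fixed by the endpoint conditions.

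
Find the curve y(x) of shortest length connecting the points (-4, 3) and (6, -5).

Arc-length functional: J[y] = ∫ sqrt(1 + (y')^2) dx.
Lagrangian L = sqrt(1 + (y')^2) has no explicit y dependence, so ∂L/∂y = 0 and the Euler-Lagrange equation gives
    d/dx( y' / sqrt(1 + (y')^2) ) = 0  ⇒  y' / sqrt(1 + (y')^2) = const.
Hence y' is constant, so y(x) is affine.
Fitting the endpoints (-4, 3) and (6, -5):
    slope m = ((-5) − 3) / (6 − (-4)) = -4/5,
    intercept c = 3 − m·(-4) = -1/5.
Extremal: y(x) = (-4/5) x - 1/5.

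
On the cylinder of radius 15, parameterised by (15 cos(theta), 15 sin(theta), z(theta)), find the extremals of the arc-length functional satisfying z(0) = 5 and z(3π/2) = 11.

Parameterise the cylinder of radius R = 15 as
    r(θ) = (15 cos θ, 15 sin θ, z(θ)).
The arc-length element is
    ds = sqrt(225 + (dz/dθ)^2) dθ,
so the Lagrangian is L = sqrt(225 + z'^2).
L depends on z' only, not on z or θ, so ∂L/∂z = 0 and
    ∂L/∂z' = z' / sqrt(225 + z'^2).
The Euler-Lagrange equation gives
    d/dθ( z' / sqrt(225 + z'^2) ) = 0,
so z' is constant. Integrating once:
    z(θ) = a θ + b,
a helix on the cylinder (a straight line when the cylinder is unrolled). The constants a, b are determined by the endpoint conditions.
With endpoint conditions z(0) = 5 and z(3π/2) = 11: from z(0) = b we get b = 5, and a·3π/2 + 5 = 11 gives a = 4/π, so
    z(θ) = (4/π) θ + 5.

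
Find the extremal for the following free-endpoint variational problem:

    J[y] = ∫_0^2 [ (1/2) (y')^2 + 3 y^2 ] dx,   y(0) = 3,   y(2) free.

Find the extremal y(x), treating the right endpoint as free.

The Lagrangian L = (1/2) (y')^2 + 3 y^2 gives
    ∂L/∂y = 6 y,   ∂L/∂y' = y'.
Euler-Lagrange: y'' − 6 y = 0.
With k = sqrt(6), the general solution is
    y(x) = A cosh(sqrt(6) x) + B sinh(sqrt(6) x).
Fixed left endpoint y(0) = 3 ⇒ A = 3.
The right endpoint x = 2 is free, so the natural (transversality) condition is ∂L/∂y' |_{x=2} = 0, i.e. y'(2) = 0.
Compute y'(x) = A k sinh(k x) + B k cosh(k x), so
    y'(2) = A k sinh(k·2) + B k cosh(k·2) = 0
    ⇒ B = −A tanh(k·2) = − 3 tanh(sqrt(6)·2).
Therefore the extremal is
    y(x) = 3 cosh(sqrt(6) x) − 3 tanh(sqrt(6)·2) sinh(sqrt(6) x).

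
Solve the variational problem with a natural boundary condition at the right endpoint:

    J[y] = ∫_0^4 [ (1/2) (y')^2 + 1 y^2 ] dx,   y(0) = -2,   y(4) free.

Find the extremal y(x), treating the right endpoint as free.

The Lagrangian L = (1/2) (y')^2 + 1 y^2 gives
    ∂L/∂y = 2 y,   ∂L/∂y' = y'.
Euler-Lagrange: y'' − 2 y = 0.
With k = sqrt(2), the general solution is
    y(x) = A cosh(sqrt(2) x) + B sinh(sqrt(2) x).
Fixed left endpoint y(0) = -2 ⇒ A = -2.
The right endpoint x = 4 is free, so the natural (transversality) condition is ∂L/∂y' |_{x=4} = 0, i.e. y'(4) = 0.
Compute y'(x) = A k sinh(k x) + B k cosh(k x), so
    y'(4) = A k sinh(k·4) + B k cosh(k·4) = 0
    ⇒ B = −A tanh(k·4) = 2 tanh(sqrt(2)·4).
Therefore the extremal is
    y(x) = −2 cosh(sqrt(2) x) + 2 tanh(sqrt(2)·4) sinh(sqrt(2) x).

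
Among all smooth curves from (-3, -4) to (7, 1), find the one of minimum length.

Arc-length functional: J[y] = ∫ sqrt(1 + (y')^2) dx.
Lagrangian L = sqrt(1 + (y')^2) has no explicit y dependence, so ∂L/∂y = 0 and the Euler-Lagrange equation gives
    d/dx( y' / sqrt(1 + (y')^2) ) = 0  ⇒  y' / sqrt(1 + (y')^2) = const.
Hence y' is constant, so y(x) is affine.
Fitting the endpoints (-3, -4) and (7, 1):
    slope m = (1 − (-4)) / (7 − (-3)) = 1/2,
    intercept c = (-4) − m·(-3) = -5/2.
Extremal: y(x) = (1/2) x - 5/2.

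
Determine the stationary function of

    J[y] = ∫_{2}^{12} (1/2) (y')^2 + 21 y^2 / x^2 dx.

The Lagrangian is L = (1/2) (y')^2 + 21 y^2 / x^2.
Compute ∂L/∂y = 42y/x^2, ∂L/∂y' = y'.
The Euler-Lagrange equation d/dx(∂L/∂y') − ∂L/∂y = 0 reduces to
    y'' − 42/x^2 · y = 0  (x > 0).
Its general solution is
    y(x) = A x^7 + B x^(-6),
with A, B fixed by the endpoint conditions.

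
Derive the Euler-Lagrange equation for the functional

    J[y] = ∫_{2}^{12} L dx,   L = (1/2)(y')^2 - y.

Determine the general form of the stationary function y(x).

The Lagrangian is L = (1/2)(y')^2 - y.
∂L/∂y = -1.
∂L/∂y' = y'.
The Euler-Lagrange equation d/dx(∂L/∂y') − ∂L/∂y = 0 becomes:
    y'' + 1 = 0
General solution: y(x) = -x^2/2 + A x + B, where A and B are arbitrary constants fixed by the endpoint conditions.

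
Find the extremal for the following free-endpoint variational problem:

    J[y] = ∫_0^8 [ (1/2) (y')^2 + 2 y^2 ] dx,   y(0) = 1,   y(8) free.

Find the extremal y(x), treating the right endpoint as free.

The Lagrangian L = (1/2) (y')^2 + 2 y^2 gives
    ∂L/∂y = 4 y,   ∂L/∂y' = y'.
Euler-Lagrange: y'' − 4 y = 0.
With k = 2, the general solution is
    y(x) = A cosh(2 x) + B sinh(2 x).
Fixed left endpoint y(0) = 1 ⇒ A = 1.
The right endpoint x = 8 is free, so the natural (transversality) condition is ∂L/∂y' |_{x=8} = 0, i.e. y'(8) = 0.
Compute y'(x) = A k sinh(k x) + B k cosh(k x), so
    y'(8) = A k sinh(k·8) + B k cosh(k·8) = 0
    ⇒ B = −A tanh(k·8) = − tanh(2·8).
Therefore the extremal is
    y(x) = cosh(2 x) − tanh(2·8) sinh(2 x).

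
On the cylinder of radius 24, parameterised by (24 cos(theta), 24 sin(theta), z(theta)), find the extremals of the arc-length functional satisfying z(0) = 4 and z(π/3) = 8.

Parameterise the cylinder of radius R = 24 as
    r(θ) = (24 cos θ, 24 sin θ, z(θ)).
The arc-length element is
    ds = sqrt(576 + (dz/dθ)^2) dθ,
so the Lagrangian is L = sqrt(576 + z'^2).
L depends on z' only, not on z or θ, so ∂L/∂z = 0 and
    ∂L/∂z' = z' / sqrt(576 + z'^2).
The Euler-Lagrange equation gives
    d/dθ( z' / sqrt(576 + z'^2) ) = 0,
so z' is constant. Integrating once:
    z(θ) = a θ + b,
a helix on the cylinder (a straight line when the cylinder is unrolled). The constants a, b are determined by the endpoint conditions.
With endpoint conditions z(0) = 4 and z(π/3) = 8: from z(0) = b we get b = 4, and a·π/3 + 4 = 8 gives a = 12/π, so
    z(θ) = (12/π) θ + 4.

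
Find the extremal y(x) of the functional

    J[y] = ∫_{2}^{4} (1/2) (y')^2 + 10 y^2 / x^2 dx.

The Lagrangian is L = (1/2) (y')^2 + 10 y^2 / x^2.
Compute ∂L/∂y = 20y/x^2, ∂L/∂y' = y'.
The Euler-Lagrange equation d/dx(∂L/∂y') − ∂L/∂y = 0 reduces to
    y'' − 20/x^2 · y = 0  (x > 0).
Its general solution is
    y(x) = A x^5 + B x^(-4),
with A, B fixed by the endpoint conditions.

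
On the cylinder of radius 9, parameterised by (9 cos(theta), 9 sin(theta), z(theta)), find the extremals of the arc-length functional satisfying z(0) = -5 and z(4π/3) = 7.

Parameterise the cylinder of radius R = 9 as
    r(θ) = (9 cos θ, 9 sin θ, z(θ)).
The arc-length element is
    ds = sqrt(81 + (dz/dθ)^2) dθ,
so the Lagrangian is L = sqrt(81 + z'^2).
L depends on z' only, not on z or θ, so ∂L/∂z = 0 and
    ∂L/∂z' = z' / sqrt(81 + z'^2).
The Euler-Lagrange equation gives
    d/dθ( z' / sqrt(81 + z'^2) ) = 0,
so z' is constant. Integrating once:
    z(θ) = a θ + b,
a helix on the cylinder (a straight line when the cylinder is unrolled). The constants a, b are determined by the endpoint conditions.
With endpoint conditions z(0) = -5 and z(4π/3) = 7: from z(0) = b we get b = -5, and a·4π/3 + -5 = 7 gives a = 9/π, so
    z(θ) = (9/π) θ − 5.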